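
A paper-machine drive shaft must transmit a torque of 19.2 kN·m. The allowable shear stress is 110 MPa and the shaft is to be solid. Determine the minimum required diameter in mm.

For a solid shaft τ_max = 16T/(πd³), so d = (16T/(π τ_allow))^(1/3) = (16·19200/(π·1.10×10^8))^(1/3) = 0.09615 m.

96.2 mm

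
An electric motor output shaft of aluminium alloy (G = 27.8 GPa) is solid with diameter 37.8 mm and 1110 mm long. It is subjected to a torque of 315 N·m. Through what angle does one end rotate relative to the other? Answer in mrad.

J = πd⁴/32 = π(0.0378)⁴/32 = 2.004×10^-7 m⁴.
θ = T·L/(G·J) = 315.0 × 1.11 / (27.8×10⁹ × 2.004×10^-7) = 0.06275 rad.

62.8 mrad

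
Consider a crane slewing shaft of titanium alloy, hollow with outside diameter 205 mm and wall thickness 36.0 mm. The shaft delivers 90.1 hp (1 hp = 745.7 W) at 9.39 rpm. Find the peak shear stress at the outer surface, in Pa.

4.91e7 Pa

ω = 2π·9.39/60 = 0.9833 rad/s, so T = P/ω = 90.1×745.7 / 0.9833 = 68330 N·m.
J = π(d_o⁴ − d_i⁴)/32 = π(0.205⁴ − 0.133⁴)/32 = 1.427×10^-4 m⁴.
τ_max = T·r/J = 68330 × 0.102 / 1.427×10^-4 = 4.909×10^7 Pa.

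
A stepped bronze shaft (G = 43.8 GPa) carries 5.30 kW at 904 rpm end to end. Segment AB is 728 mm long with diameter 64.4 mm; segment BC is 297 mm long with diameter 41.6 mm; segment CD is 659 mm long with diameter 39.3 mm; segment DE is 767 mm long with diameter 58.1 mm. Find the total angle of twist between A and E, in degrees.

0.362°

ω = 2π·904/60 = 94.67 rad/s, so T = P/ω = 5.30×10³ / 94.67 = 55.99 N·m.
J_AB = π(0.0644)⁴/32 = 1.69×10^-6 m⁴; J_BC = π(0.0416)⁴/32 = 2.94×10^-7 m⁴; J_CD = π(0.0393)⁴/32 = 2.34×10^-7 m⁴; J_DE = π(0.0581)⁴/32 = 1.12×10^-6 m⁴.
θ = (T/G)·Σ L_i/J_i = (55.99/43.8×10⁹)·(0.728/1.69×10^-6 + 0.297/2.94×10^-7 + 0.659/2.34×10^-7 + 0.767/1.12×10^-6) = 6.315×10^-3 rad.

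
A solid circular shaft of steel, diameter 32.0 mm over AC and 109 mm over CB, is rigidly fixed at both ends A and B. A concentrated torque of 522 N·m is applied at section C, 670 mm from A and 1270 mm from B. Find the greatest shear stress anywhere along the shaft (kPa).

Compatibility: T_A·a/J_AC = T_B·b/J_CB with T_A + T_B = T₀.
J_AC = 1.03×10^-7 m⁴, J_CB = 1.39×10^-5 m⁴, so T_A = T₀·(J_AC/a)/((J_AC/a)+(J_CB/b)) = 7.248 N·m, T_B = 514.8 N·m.
τ in each portion: τ_AC = 1.13×10^6 Pa, τ_CB = 2.02×10^6 Pa; maximum is in CB.
τ_max = T_CB·r/J = 514.8·0.0545/1.39×10^-5 = 2.024×10^6 Pa.

2020 kPa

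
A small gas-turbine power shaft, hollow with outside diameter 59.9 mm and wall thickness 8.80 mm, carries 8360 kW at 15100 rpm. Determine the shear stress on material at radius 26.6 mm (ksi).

ω = 2π·15100/60 = 1581 rad/s, so T = P/ω = 8360×10³ / 1581 = 5287 N·m.
J = π(d_o⁴ − d_i⁴)/32 = π(0.0599⁴ − 0.0423⁴)/32 = 9.496×10^-7 m⁴.
Shear stress varies linearly with radius: τ = T·r/J = 5287 × 0.0266 / 9.496×10^-7 = 1.481×10^8 Pa.

21.5 ksi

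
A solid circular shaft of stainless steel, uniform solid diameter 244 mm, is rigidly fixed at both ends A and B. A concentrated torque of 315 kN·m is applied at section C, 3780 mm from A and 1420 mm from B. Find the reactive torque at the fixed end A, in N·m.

With uniform GJ and both ends fixed, compatibility θ_AC = θ_CB gives T_A·a = T_B·b, together with T_A + T_B = T₀.
T_A = T₀·b/(a+b) = 315000·1420/5200 = 86020 N·m; T_B = 229000 N·m.

86000 N·m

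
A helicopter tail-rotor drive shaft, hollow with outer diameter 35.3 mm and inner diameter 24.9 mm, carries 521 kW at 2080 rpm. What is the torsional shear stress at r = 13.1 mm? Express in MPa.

273 MPa

ω = 2π·2080/60 = 217.8 rad/s, so T = P/ω = 521×10³ / 217.8 = 2392 N·m.
J = π(d_o⁴ − d_i⁴)/32 = π(0.0353⁴ − 0.0249⁴)/32 = 1.147×10^-7 m⁴.
Shear stress varies linearly with radius: τ = T·r/J = 2392 × 0.0131 / 1.147×10^-7 = 2.732×10^8 Pa.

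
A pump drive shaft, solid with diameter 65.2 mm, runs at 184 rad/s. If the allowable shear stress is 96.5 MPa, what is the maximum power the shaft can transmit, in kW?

966 kW

J = πd⁴/32 = π(0.0652)⁴/32 = 1.774×10^-6 m⁴.
T_max = τ_allow·J/r = 9.65×10^7 × 1.774×10^-6 / 0.0326 = 5252 N·m.
ω = 184 rad/s, so P_max = T_max·ω = 9.663×10^5 W.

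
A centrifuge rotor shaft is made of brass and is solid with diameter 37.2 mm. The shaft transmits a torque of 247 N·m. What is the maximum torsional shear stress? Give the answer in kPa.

J = πd⁴/32 = π(0.0372)⁴/32 = 1.880×10^-7 m⁴.
τ_max = T·r/J = 247.0 × 0.0186 / 1.880×10^-7 = 2.444×10^7 Pa.

24400 kPa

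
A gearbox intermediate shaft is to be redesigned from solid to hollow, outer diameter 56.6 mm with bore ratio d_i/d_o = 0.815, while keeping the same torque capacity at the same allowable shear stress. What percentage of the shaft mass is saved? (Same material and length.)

Equal τ_max and T ⇒ the solid shaft needs d_s³ = d_o³(1−k⁴), so d_s = 56.6·(1−0.815⁴)^(1/3) = 46.62 mm.
Area ratio A_h/A_s = d_o²(1−k²)/d_s² = (1−k²)/(1−k⁴)^(2/3) = 0.4949.
Mass saving = 1 − 0.4949 = 50.5 %.

50.5 %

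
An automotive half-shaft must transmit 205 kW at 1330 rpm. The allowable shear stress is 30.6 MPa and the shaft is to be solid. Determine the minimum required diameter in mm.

ω = 2π·1330/60 = 139.3 rad/s, so T = P/ω = 205×10³ / 139.3 = 1472 N·m.
For a solid shaft τ_max = 16T/(πd³), so d = (16T/(π τ_allow))^(1/3) = (16·1472/(π·3.06×10^7))^(1/3) = 0.06257 m.

62.6 mm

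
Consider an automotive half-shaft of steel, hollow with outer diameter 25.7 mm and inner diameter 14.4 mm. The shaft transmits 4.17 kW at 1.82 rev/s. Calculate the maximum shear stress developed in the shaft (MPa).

121 MPa

ω = 2π·1.82 = 11.44 rad/s, so T = P/ω = 4.17×10³ / 11.44 = 364.7 N·m.
J = π(d_o⁴ − d_i⁴)/32 = π(0.0257⁴ − 0.0144⁴)/32 = 3.861×10^-8 m⁴.
τ_max = T·r/J = 364.7 × 0.0129 / 3.861×10^-8 = 1.214×10^8 Pa.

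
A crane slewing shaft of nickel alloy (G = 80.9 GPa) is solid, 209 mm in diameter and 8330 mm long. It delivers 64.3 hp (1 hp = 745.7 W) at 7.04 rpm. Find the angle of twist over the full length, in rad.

ω = 2π·7.04/60 = 0.7372 rad/s, so T = P/ω = 64.3×745.7 / 0.7372 = 65040 N·m.
J = πd⁴/32 = π(0.209)⁴/32 = 1.873×10^-4 m⁴.
θ = T·L/(G·J) = 65040 × 8.33 / (80.9×10⁹ × 1.873×10^-4) = 0.03575 rad.

0.0358 rad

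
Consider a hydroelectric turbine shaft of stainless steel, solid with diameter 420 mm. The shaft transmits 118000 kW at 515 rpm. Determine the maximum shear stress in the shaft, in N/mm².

150 N/mm²

ω = 2π·515/60 = 53.93 rad/s, so T = P/ω = 118000×10³ / 53.93 = 2.188e6 N·m.
J = πd⁴/32 = π(0.420)⁴/32 = 3.055×10^-3 m⁴.
τ_max = T·r/J = 2.188e6 × 0.210 / 3.055×10^-3 = 1.504×10^8 Pa.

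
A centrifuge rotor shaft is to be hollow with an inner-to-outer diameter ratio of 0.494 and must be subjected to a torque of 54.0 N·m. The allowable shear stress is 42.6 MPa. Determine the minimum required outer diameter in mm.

For a hollow shaft with d_i/d_o = 0.494: τ_max = 16T/(π d_o³ (1−k⁴)), so d_o = [16T/(π τ_allow (1−k⁴))]^(1/3) = [16·54.00/(π·4.26×10^7·0.9404)]^(1/3) = 0.01901 m.

19.0 mm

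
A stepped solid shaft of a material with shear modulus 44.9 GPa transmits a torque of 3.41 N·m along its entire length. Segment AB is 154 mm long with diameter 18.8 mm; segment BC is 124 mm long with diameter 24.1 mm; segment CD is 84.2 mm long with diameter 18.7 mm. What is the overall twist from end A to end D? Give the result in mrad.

J_AB = π(0.0188)⁴/32 = 1.23×10^-8 m⁴; J_BC = π(0.0241)⁴/32 = 3.31×10^-8 m⁴; J_CD = π(0.0187)⁴/32 = 1.20×10^-8 m⁴.
θ = (T/G)·Σ L_i/J_i = (3.410/44.9×10⁹)·(0.154/1.23×10^-8 + 0.124/3.31×10^-8 + 0.0842/1.20×10^-8) = 1.771×10^-3 rad.

1.77 mrad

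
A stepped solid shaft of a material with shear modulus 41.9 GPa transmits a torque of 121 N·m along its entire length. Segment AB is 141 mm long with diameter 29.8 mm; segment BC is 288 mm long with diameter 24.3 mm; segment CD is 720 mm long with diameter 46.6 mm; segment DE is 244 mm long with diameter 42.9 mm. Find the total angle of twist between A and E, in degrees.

J_AB = π(0.0298)⁴/32 = 7.74×10^-8 m⁴; J_BC = π(0.0243)⁴/32 = 3.42×10^-8 m⁴; J_CD = π(0.0466)⁴/32 = 4.63×10^-7 m⁴; J_DE = π(0.0429)⁴/32 = 3.33×10^-7 m⁴.
θ = (T/G)·Σ L_i/J_i = (121.0/41.9×10⁹)·(0.141/7.74×10^-8 + 0.288/3.42×10^-8 + 0.720/4.63×10^-7 + 0.244/3.33×10^-7) = 0.03617 rad.

2.07°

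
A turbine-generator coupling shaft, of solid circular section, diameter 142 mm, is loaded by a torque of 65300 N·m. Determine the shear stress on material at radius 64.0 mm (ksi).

15.2 ksi

J = πd⁴/32 = π(0.142)⁴/32 = 3.992×10^-5 m⁴.
Shear stress varies linearly with radius: τ = T·r/J = 65300 × 0.0640 / 3.992×10^-5 = 1.047×10^8 Pa.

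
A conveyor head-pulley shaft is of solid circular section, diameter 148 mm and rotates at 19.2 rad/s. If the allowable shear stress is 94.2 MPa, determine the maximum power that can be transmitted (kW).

J = πd⁴/32 = π(0.148)⁴/32 = 4.710×10^-5 m⁴.
T_max = τ_allow·J/r = 9.42×10^7 × 4.710×10^-5 / 0.0740 = 59960 N·m.
ω = 19.2 rad/s, so P_max = T_max·ω = 1.151×10^6 W.

1150 kW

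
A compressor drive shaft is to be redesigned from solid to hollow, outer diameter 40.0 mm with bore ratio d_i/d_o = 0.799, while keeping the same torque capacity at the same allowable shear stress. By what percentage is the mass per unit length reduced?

48.7 %

Equal τ_max and T ⇒ the solid shaft needs d_s³ = d_o³(1−k⁴), so d_s = 40.0·(1−0.799⁴)^(1/3) = 33.60 mm.
Area ratio A_h/A_s = d_o²(1−k²)/d_s² = (1−k²)/(1−k⁴)^(2/3) = 0.5126.
Mass saving = 1 − 0.5126 = 48.7 %.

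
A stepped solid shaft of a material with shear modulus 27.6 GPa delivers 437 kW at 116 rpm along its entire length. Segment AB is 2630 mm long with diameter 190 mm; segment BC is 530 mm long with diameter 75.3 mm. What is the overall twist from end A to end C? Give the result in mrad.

ω = 2π·116/60 = 12.15 rad/s, so T = P/ω = 437×10³ / 12.15 = 35970 N·m.
J_AB = π(0.190)⁴/32 = 1.28×10^-4 m⁴; J_BC = π(0.0753)⁴/32 = 3.16×10^-6 m⁴.
θ = (T/G)·Σ L_i/J_i = (35970/27.6×10⁹)·(2.63/1.28×10^-4 + 0.530/3.16×10^-6) = 0.2457 rad.

246 mrad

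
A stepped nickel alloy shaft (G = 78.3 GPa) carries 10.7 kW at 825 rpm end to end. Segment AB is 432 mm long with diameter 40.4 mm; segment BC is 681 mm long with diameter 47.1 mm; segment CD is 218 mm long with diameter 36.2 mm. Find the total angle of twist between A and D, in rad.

ω = 2π·825/60 = 86.39 rad/s, so T = P/ω = 10.7×10³ / 86.39 = 123.9 N·m.
J_AB = π(0.0404)⁴/32 = 2.62×10^-7 m⁴; J_BC = π(0.0471)⁴/32 = 4.83×10^-7 m⁴; J_CD = π(0.0362)⁴/32 = 1.69×10^-7 m⁴.
θ = (T/G)·Σ L_i/J_i = (123.9/78.3×10⁹)·(0.432/2.62×10^-7 + 0.681/4.83×10^-7 + 0.218/1.69×10^-7) = 6.888×10^-3 rad.

0.00689 rad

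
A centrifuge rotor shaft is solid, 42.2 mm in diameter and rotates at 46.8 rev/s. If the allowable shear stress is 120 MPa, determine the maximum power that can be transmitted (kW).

J = πd⁴/32 = π(0.0422)⁴/32 = 3.114×10^-7 m⁴.
T_max = τ_allow·J/r = 1.20×10^8 × 3.114×10^-7 / 0.0211 = 1771 N·m.
ω = 2π·46.8 = 294.1 rad/s, so P_max = T_max·ω = 5.207×10^5 W.

521 kW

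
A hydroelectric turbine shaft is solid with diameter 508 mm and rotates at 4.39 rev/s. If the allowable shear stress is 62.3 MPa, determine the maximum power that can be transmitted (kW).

J = πd⁴/32 = π(0.508)⁴/32 = 6.538×10^-3 m⁴.
T_max = τ_allow·J/r = 6.23×10^7 × 6.538×10^-3 / 0.254 = 1.604e6 N·m.
ω = 2π·4.39 = 27.58 rad/s, so P_max = T_max·ω = 4.423×10^7 W.

44200 kW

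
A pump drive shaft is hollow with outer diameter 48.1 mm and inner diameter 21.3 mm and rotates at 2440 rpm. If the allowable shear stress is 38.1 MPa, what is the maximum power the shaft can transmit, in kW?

205 kW

J = π(d_o⁴ − d_i⁴)/32 = π(0.0481⁴ − 0.0213⁴)/32 = 5.053×10^-7 m⁴.
T_max = τ_allow·J/r = 3.81×10^7 × 5.053×10^-7 / 0.0241 = 800.5 N·m.
ω = 2π·2440/60 = 255.5 rad/s, so P_max = T_max·ω = 2.045×10^5 W.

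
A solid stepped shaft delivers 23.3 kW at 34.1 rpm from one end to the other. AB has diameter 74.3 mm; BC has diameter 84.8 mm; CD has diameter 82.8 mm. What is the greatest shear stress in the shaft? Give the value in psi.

11800 psi

ω = 2π·34.1/60 = 3.571 rad/s, so T = P/ω = 23.3×10³ / 3.571 = 6525 N·m.
Under the same torque, τ_max = 16T/(πd³) is largest where d is smallest — segment AB (d = 74.3 mm).
τ_max = 16·6525/(π·(0.0743)³) = 8.102×10^7 Pa.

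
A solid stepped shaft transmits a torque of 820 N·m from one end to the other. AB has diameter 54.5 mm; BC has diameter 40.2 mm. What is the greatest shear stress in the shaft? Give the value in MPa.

64.3 MPa

Under the same torque, τ_max = 16T/(πd³) is largest where d is smallest — segment BC (d = 40.2 mm).
τ_max = 16·820.0/(π·(0.0402)³) = 6.428×10^7 Pa.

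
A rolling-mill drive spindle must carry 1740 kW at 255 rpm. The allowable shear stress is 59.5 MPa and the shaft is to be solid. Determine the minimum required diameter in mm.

ω = 2π·255/60 = 26.70 rad/s, so T = P/ω = 1740×10³ / 26.70 = 65160 N·m.
For a solid shaft τ_max = 16T/(πd³), so d = (16T/(π τ_allow))^(1/3) = (16·65160/(π·5.95×10^7))^(1/3) = 0.1773 m.

177 mm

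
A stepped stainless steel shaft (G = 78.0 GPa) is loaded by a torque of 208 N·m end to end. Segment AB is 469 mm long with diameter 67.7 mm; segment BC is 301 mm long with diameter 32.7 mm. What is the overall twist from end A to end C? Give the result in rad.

0.00776 rad

J_AB = π(0.0677)⁴/32 = 2.06×10^-6 m⁴; J_BC = π(0.0327)⁴/32 = 1.12×10^-7 m⁴.
θ = (T/G)·Σ L_i/J_i = (208.0/78.0×10⁹)·(0.469/2.06×10^-6 + 0.301/1.12×10^-7) = 7.757×10^-3 rad.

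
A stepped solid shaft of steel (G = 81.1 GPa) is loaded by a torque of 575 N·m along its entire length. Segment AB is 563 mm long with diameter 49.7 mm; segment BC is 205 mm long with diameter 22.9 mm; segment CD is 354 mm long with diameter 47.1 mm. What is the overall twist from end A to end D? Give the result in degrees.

J_AB = π(0.0497)⁴/32 = 5.99×10^-7 m⁴; J_BC = π(0.0229)⁴/32 = 2.70×10^-8 m⁴; J_CD = π(0.0471)⁴/32 = 4.83×10^-7 m⁴.
θ = (T/G)·Σ L_i/J_i = (575.0/81.1×10⁹)·(0.563/5.99×10^-7 + 0.205/2.70×10^-8 + 0.354/4.83×10^-7) = 0.06569 rad.

3.76°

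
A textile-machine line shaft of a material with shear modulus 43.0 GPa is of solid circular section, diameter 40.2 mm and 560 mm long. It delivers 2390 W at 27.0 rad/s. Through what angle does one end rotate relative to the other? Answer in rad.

0.00450 rad

ω = 27.0 rad/s, so T = P/ω = 2390 / 27.00 = 88.52 N·m.
J = πd⁴/32 = π(0.0402)⁴/32 = 2.564×10^-7 m⁴.
θ = T·L/(G·J) = 88.52 × 0.560 / (43.0×10⁹ × 2.564×10^-7) = 4.496×10^-3 rad.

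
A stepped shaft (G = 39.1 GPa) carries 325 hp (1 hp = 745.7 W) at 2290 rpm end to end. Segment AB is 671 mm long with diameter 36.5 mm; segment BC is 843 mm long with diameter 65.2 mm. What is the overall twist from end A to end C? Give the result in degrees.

6.41°

ω = 2π·2290/60 = 239.8 rad/s, so T = P/ω = 325×745.7 / 239.8 = 1011 N·m.
J_AB = π(0.0365)⁴/32 = 1.74×10^-7 m⁴; J_BC = π(0.0652)⁴/32 = 1.77×10^-6 m⁴.
θ = (T/G)·Σ L_i/J_i = (1011/39.1×10⁹)·(0.671/1.74×10^-7 + 0.843/1.77×10^-6) = 0.1118 rad.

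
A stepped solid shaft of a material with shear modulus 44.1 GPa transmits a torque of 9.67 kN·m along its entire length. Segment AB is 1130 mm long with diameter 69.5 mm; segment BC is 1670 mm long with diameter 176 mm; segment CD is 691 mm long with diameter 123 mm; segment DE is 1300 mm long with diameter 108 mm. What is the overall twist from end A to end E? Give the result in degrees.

8.03°

J_AB = π(0.0695)⁴/32 = 2.29×10^-6 m⁴; J_BC = π(0.176)⁴/32 = 9.42×10^-5 m⁴; J_CD = π(0.123)⁴/32 = 2.25×10^-5 m⁴; J_DE = π(0.108)⁴/32 = 1.34×10^-5 m⁴.
θ = (T/G)·Σ L_i/J_i = (9670/44.1×10⁹)·(1.13/2.29×10^-6 + 1.67/9.42×10^-5 + 0.691/2.25×10^-5 + 1.30/1.34×10^-5) = 0.1401 rad.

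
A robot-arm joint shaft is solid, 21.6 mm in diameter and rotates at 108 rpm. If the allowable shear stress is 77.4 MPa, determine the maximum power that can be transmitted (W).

J = πd⁴/32 = π(0.0216)⁴/32 = 2.137×10^-8 m⁴.
T_max = τ_allow·J/r = 7.74×10^7 × 2.137×10^-8 / 0.0108 = 153.2 N·m.
ω = 2π·108/60 = 11.31 rad/s, so P_max = T_max·ω = 1732 W.

1730 W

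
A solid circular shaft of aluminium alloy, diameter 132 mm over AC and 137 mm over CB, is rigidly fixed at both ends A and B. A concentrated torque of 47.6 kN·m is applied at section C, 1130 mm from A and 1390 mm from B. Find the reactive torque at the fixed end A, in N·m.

Compatibility: T_A·a/J_AC = T_B·b/J_CB with T_A + T_B = T₀.
J_AC = 2.98×10^-5 m⁴, J_CB = 3.46×10^-5 m⁴, so T_A = T₀·(J_AC/a)/((J_AC/a)+(J_CB/b)) = 24490 N·m, T_B = 23110 N·m.

24500 N·m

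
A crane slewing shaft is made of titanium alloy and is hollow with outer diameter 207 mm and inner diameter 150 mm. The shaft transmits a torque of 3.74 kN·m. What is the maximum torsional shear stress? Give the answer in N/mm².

2.97 N/mm²

J = π(d_o⁴ − d_i⁴)/32 = π(0.207⁴ − 0.150⁴)/32 = 1.306×10^-4 m⁴.
τ_max = T·r/J = 3740 × 0.103 / 1.306×10^-4 = 2.965×10^6 Pa.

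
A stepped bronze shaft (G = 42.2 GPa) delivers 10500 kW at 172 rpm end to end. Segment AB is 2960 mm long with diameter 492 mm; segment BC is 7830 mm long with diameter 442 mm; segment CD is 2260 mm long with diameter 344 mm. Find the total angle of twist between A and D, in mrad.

58.7 mrad

ω = 2π·172/60 = 18.01 rad/s, so T = P/ω = 10500×10³ / 18.01 = 583000 N·m.
J_AB = π(0.492)⁴/32 = 5.75×10^-3 m⁴; J_BC = π(0.442)⁴/32 = 3.75×10^-3 m⁴; J_CD = π(0.344)⁴/32 = 1.37×10^-3 m⁴.
θ = (T/G)·Σ L_i/J_i = (583000/42.2×10⁹)·(2.96/5.75×10^-3 + 7.83/3.75×10^-3 + 2.26/1.37×10^-3) = 0.05868 rad.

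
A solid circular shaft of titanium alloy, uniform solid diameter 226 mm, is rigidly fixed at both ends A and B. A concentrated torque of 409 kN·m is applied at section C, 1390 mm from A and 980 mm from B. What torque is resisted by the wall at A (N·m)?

With uniform GJ and both ends fixed, compatibility θ_AC = θ_CB gives T_A·a = T_B·b, together with T_A + T_B = T₀.
T_A = T₀·b/(a+b) = 409000·980/2370 = 169100 N·m; T_B = 239900 N·m.

169000 N·m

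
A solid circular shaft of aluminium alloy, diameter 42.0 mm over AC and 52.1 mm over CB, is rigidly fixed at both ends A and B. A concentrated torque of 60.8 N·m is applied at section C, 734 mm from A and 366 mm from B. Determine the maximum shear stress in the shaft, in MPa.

1.81 MPa

Compatibility: T_A·a/J_AC = T_B·b/J_CB with T_A + T_B = T₀.
J_AC = 3.05×10^-7 m⁴, J_CB = 7.23×10^-7 m⁴, so T_A = T₀·(J_AC/a)/((J_AC/a)+(J_CB/b)) = 10.58 N·m, T_B = 50.22 N·m.
τ in each portion: τ_AC = 7.27×10^5 Pa, τ_CB = 1.81×10^6 Pa; maximum is in CB.
τ_max = T_CB·r/J = 50.22·0.0261/7.23×10^-7 = 1.809×10^6 Pa.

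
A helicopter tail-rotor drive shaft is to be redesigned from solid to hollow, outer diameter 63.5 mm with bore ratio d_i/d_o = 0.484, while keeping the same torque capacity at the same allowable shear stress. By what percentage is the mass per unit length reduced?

20.5 %

Equal τ_max and T ⇒ the solid shaft needs d_s³ = d_o³(1−k⁴), so d_s = 63.5·(1−0.484⁴)^(1/3) = 62.32 mm.
Area ratio A_h/A_s = d_o²(1−k²)/d_s² = (1−k²)/(1−k⁴)^(2/3) = 0.7951.
Mass saving = 1 − 0.7951 = 20.5 %.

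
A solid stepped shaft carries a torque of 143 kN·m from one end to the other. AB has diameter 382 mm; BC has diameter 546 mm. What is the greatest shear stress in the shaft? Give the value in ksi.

1.89 ksi

Under the same torque, τ_max = 16T/(πd³) is largest where d is smallest — segment AB (d = 382 mm).
τ_max = 16·143000/(π·(0.382)³) = 1.307×10^7 Pa.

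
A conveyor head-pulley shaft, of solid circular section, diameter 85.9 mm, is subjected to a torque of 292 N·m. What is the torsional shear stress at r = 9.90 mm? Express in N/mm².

J = πd⁴/32 = π(0.0859)⁴/32 = 5.345×10^-6 m⁴.
Shear stress varies linearly with radius: τ = T·r/J = 292.0 × 0.00990 / 5.345×10^-6 = 5.408×10^5 Pa.

0.541 N/mm²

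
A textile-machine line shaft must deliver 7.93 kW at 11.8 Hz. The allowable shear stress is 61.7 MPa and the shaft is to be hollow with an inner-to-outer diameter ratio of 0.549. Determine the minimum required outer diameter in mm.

21.3 mm

ω = 2π·11.8 = 74.14 rad/s, so T = P/ω = 7.93×10³ / 74.14 = 107.0 N·m.
For a hollow shaft with d_i/d_o = 0.549: τ_max = 16T/(π d_o³ (1−k⁴)), so d_o = [16T/(π τ_allow (1−k⁴))]^(1/3) = [16·107.0/(π·6.17×10^7·0.9092)]^(1/3) = 0.02133 m.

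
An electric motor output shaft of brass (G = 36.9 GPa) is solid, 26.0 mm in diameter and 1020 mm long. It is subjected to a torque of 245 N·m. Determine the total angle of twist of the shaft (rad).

J = πd⁴/32 = π(0.0260)⁴/32 = 4.486×10^-8 m⁴.
θ = T·L/(G·J) = 245.0 × 1.02 / (36.9×10⁹ × 4.486×10^-8) = 0.1510 rad.

0.151 rad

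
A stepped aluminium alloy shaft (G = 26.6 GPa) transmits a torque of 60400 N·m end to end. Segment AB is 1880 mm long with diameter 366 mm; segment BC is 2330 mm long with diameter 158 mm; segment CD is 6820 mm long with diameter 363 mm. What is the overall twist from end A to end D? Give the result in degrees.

J_AB = π(0.366)⁴/32 = 1.76×10^-3 m⁴; J_BC = π(0.158)⁴/32 = 6.12×10^-5 m⁴; J_CD = π(0.363)⁴/32 = 1.70×10^-3 m⁴.
θ = (T/G)·Σ L_i/J_i = (60400/26.6×10⁹)·(1.88/1.76×10^-3 + 2.33/6.12×10^-5 + 6.82/1.70×10^-3) = 0.09798 rad.

5.61°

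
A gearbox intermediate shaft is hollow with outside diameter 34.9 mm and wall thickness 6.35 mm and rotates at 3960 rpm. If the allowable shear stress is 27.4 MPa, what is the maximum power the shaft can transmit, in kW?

J = π(d_o⁴ − d_i⁴)/32 = π(0.0349⁴ − 0.0222⁴)/32 = 1.218×10^-7 m⁴.
T_max = τ_allow·J/r = 2.74×10^7 × 1.218×10^-7 / 0.0175 = 191.3 N·m.
ω = 2π·3960/60 = 414.7 rad/s, so P_max = T_max·ω = 7.931×10^4 W.

79.3 kW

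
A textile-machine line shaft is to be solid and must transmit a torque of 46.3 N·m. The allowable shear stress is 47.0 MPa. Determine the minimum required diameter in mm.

For a solid shaft τ_max = 16T/(πd³), so d = (16T/(π τ_allow))^(1/3) = (16·46.30/(π·4.70×10^7))^(1/3) = 0.01712 m.

17.1 mm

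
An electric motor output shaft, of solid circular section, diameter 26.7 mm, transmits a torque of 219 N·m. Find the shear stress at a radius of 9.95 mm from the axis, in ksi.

J = πd⁴/32 = π(0.0267)⁴/32 = 4.989×10^-8 m⁴.
Shear stress varies linearly with radius: τ = T·r/J = 219.0 × 0.00995 / 4.989×10^-8 = 4.367×10^7 Pa.

6.33 ksi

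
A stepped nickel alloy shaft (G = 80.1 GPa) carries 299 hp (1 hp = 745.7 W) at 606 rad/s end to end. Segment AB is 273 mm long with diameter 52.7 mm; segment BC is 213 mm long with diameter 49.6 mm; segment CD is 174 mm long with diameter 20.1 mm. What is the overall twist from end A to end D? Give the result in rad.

0.0532 rad

ω = 606 rad/s, so T = P/ω = 299×745.7 / 606.0 = 367.9 N·m.
J_AB = π(0.0527)⁴/32 = 7.57×10^-7 m⁴; J_BC = π(0.0496)⁴/32 = 5.94×10^-7 m⁴; J_CD = π(0.0201)⁴/32 = 1.60×10^-8 m⁴.
θ = (T/G)·Σ L_i/J_i = (367.9/80.1×10⁹)·(0.273/7.57×10^-7 + 0.213/5.94×10^-7 + 0.174/1.60×10^-8) = 0.05318 rad.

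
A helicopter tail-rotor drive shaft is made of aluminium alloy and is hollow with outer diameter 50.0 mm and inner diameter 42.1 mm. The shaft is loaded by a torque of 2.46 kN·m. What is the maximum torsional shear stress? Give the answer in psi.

29200 psi

J = π(d_o⁴ − d_i⁴)/32 = π(0.0500⁴ − 0.0421⁴)/32 = 3.052×10^-7 m⁴.
τ_max = T·r/J = 2460 × 0.0250 / 3.052×10^-7 = 2.015×10^8 Pa.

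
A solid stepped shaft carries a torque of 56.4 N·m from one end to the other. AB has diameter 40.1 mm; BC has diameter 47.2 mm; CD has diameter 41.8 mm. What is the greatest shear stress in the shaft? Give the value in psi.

Under the same torque, τ_max = 16T/(πd³) is largest where d is smallest — segment AB (d = 40.1 mm).
τ_max = 16·56.40/(π·(0.0401)³) = 4.455×10^6 Pa.

646 psi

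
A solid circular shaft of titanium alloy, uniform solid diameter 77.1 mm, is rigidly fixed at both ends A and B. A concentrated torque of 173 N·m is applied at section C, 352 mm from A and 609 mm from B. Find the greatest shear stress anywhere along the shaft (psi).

177 psi

With uniform GJ and both ends fixed, compatibility θ_AC = θ_CB gives T_A·a = T_B·b, together with T_A + T_B = T₀.
T_A = T₀·b/(a+b) = 173.0·609/961.0 = 109.6 N·m; T_B = 63.37 N·m.
τ in each portion: τ_AC = 1.22×10^6 Pa, τ_CB = 7.04×10^5 Pa; maximum is in AC.
τ_max = T_AC·r/J = 109.6·0.0385/3.47×10^-6 = 1.218×10^6 Pa.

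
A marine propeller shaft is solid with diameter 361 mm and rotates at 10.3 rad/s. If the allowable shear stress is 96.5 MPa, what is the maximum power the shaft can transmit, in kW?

J = πd⁴/32 = π(0.361)⁴/32 = 1.667×10^-3 m⁴.
T_max = τ_allow·J/r = 9.65×10^7 × 1.667×10^-3 / 0.180 = 891400 N·m.
ω = 10.3 rad/s, so P_max = T_max·ω = 9.182×10^6 W.

9180 kW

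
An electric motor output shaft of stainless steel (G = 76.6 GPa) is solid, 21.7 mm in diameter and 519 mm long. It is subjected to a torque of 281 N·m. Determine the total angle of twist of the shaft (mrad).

J = πd⁴/32 = π(0.0217)⁴/32 = 2.177×10^-8 m⁴.
θ = T·L/(G·J) = 281.0 × 0.519 / (76.6×10⁹ × 2.177×10^-8) = 0.08746 rad.

87.5 mrad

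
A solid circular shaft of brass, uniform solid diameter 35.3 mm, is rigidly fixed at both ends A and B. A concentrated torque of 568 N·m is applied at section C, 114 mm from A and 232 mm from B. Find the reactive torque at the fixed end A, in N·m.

381 N·m

With uniform GJ and both ends fixed, compatibility θ_AC = θ_CB gives T_A·a = T_B·b, together with T_A + T_B = T₀.
T_A = T₀·b/(a+b) = 568.0·232/346.0 = 380.9 N·m; T_B = 187.1 N·m.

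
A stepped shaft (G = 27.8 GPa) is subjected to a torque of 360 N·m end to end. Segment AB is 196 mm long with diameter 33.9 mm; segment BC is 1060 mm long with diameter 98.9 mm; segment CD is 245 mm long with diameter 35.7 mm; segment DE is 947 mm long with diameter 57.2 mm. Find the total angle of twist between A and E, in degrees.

3.01°

J_AB = π(0.0339)⁴/32 = 1.30×10^-7 m⁴; J_BC = π(0.0989)⁴/32 = 9.39×10^-6 m⁴; J_CD = π(0.0357)⁴/32 = 1.59×10^-7 m⁴; J_DE = π(0.0572)⁴/32 = 1.05×10^-6 m⁴.
θ = (T/G)·Σ L_i/J_i = (360.0/27.8×10⁹)·(0.196/1.30×10^-7 + 1.06/9.39×10^-6 + 0.245/1.59×10^-7 + 0.947/1.05×10^-6) = 0.05260 rad.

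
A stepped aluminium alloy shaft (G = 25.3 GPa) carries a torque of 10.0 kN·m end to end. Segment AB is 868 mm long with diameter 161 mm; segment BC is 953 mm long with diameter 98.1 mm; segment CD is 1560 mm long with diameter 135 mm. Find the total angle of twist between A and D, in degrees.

J_AB = π(0.161)⁴/32 = 6.60×10^-5 m⁴; J_BC = π(0.0981)⁴/32 = 9.09×10^-6 m⁴; J_CD = π(0.135)⁴/32 = 3.26×10^-5 m⁴.
θ = (T/G)·Σ L_i/J_i = (10000/25.3×10⁹)·(0.868/6.60×10^-5 + 0.953/9.09×10^-6 + 1.56/3.26×10^-5) = 0.06554 rad.

3.76°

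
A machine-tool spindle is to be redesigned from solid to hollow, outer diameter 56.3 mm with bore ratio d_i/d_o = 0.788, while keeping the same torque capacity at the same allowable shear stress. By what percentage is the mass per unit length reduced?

47.6 %

Equal τ_max and T ⇒ the solid shaft needs d_s³ = d_o³(1−k⁴), so d_s = 56.3·(1−0.788⁴)^(1/3) = 47.86 mm.
Area ratio A_h/A_s = d_o²(1−k²)/d_s² = (1−k²)/(1−k⁴)^(2/3) = 0.5245.
Mass saving = 1 − 0.5245 = 47.6 %.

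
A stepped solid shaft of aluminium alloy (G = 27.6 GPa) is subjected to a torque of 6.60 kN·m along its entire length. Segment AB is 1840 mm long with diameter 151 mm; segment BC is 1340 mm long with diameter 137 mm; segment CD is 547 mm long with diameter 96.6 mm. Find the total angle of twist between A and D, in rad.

J_AB = π(0.151)⁴/32 = 5.10×10^-5 m⁴; J_BC = π(0.137)⁴/32 = 3.46×10^-5 m⁴; J_CD = π(0.0966)⁴/32 = 8.55×10^-6 m⁴.
θ = (T/G)·Σ L_i/J_i = (6600/27.6×10⁹)·(1.84/5.10×10^-5 + 1.34/3.46×10^-5 + 0.547/8.55×10^-6) = 0.03319 rad.

0.0332 rad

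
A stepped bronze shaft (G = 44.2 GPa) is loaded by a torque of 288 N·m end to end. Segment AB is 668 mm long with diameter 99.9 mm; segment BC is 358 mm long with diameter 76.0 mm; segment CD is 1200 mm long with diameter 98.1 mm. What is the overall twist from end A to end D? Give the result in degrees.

J_AB = π(0.0999)⁴/32 = 9.78×10^-6 m⁴; J_BC = π(0.0760)⁴/32 = 3.28×10^-6 m⁴; J_CD = π(0.0981)⁴/32 = 9.09×10^-6 m⁴.
θ = (T/G)·Σ L_i/J_i = (288.0/44.2×10⁹)·(0.668/9.78×10^-6 + 0.358/3.28×10^-6 + 1.20/9.09×10^-6) = 2.017×10^-3 rad.

0.116°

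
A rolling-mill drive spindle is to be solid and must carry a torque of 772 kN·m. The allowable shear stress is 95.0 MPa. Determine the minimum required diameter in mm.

346 mm

For a solid shaft τ_max = 16T/(πd³), so d = (16T/(π τ_allow))^(1/3) = (16·772000/(π·9.50×10^7))^(1/3) = 0.3459 m.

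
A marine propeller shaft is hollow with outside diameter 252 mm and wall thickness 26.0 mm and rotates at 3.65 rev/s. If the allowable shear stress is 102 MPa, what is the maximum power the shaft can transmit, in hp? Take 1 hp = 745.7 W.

5950 hp

J = π(d_o⁴ − d_i⁴)/32 = π(0.252⁴ − 0.200⁴)/32 = 2.388×10^-4 m⁴.
T_max = τ_allow·J/r = 1.02×10^8 × 2.388×10^-4 / 0.126 = 193300 N·m.
ω = 2π·3.65 = 22.93 rad/s, so P_max = T_max·ω = 4.434×10^6 W.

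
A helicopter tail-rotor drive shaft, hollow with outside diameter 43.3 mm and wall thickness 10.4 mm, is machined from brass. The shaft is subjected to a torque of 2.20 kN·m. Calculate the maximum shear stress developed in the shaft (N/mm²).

J = π(d_o⁴ − d_i⁴)/32 = π(0.0433⁴ − 0.0225⁴)/32 = 3.199×10^-7 m⁴.
τ_max = T·r/J = 2200 × 0.0216 / 3.199×10^-7 = 1.489×10^8 Pa.

149 N/mm²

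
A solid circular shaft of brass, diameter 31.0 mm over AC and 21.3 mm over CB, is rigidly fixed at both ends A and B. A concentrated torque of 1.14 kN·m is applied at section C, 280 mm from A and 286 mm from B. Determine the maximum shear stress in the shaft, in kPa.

160000 kPa

Compatibility: T_A·a/J_AC = T_B·b/J_CB with T_A + T_B = T₀.
J_AC = 9.07×10^-8 m⁴, J_CB = 2.02×10^-8 m⁴, so T_A = T₀·(J_AC/a)/((J_AC/a)+(J_CB/b)) = 935.8 N·m, T_B = 204.2 N·m.
τ in each portion: τ_AC = 1.60×10^8 Pa, τ_CB = 1.08×10^8 Pa; maximum is in AC.
τ_max = T_AC·r/J = 935.8·0.0155/9.07×10^-8 = 1.600×10^8 Pa.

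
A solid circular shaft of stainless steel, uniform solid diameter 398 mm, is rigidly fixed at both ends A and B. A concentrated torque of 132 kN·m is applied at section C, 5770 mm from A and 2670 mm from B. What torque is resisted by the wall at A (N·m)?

With uniform GJ and both ends fixed, compatibility θ_AC = θ_CB gives T_A·a = T_B·b, together with T_A + T_B = T₀.
T_A = T₀·b/(a+b) = 132000·2670/8440 = 41760 N·m; T_B = 90240 N·m.

41800 N·m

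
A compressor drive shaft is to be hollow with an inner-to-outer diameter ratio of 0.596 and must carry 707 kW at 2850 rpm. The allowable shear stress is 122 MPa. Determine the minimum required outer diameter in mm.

48.4 mm

ω = 2π·2850/60 = 298.5 rad/s, so T = P/ω = 707×10³ / 298.5 = 2369 N·m.
For a hollow shaft with d_i/d_o = 0.596: τ_max = 16T/(π d_o³ (1−k⁴)), so d_o = [16T/(π τ_allow (1−k⁴))]^(1/3) = [16·2369/(π·1.22×10^8·0.8738)]^(1/3) = 0.04837 m.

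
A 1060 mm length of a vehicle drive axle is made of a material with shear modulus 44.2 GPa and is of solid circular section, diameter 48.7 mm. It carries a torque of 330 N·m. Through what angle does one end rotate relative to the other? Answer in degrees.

J = πd⁴/32 = π(0.0487)⁴/32 = 5.522×10^-7 m⁴.
θ = T·L/(G·J) = 330.0 × 1.06 / (44.2×10⁹ × 5.522×10^-7) = 0.01433 rad.

0.821°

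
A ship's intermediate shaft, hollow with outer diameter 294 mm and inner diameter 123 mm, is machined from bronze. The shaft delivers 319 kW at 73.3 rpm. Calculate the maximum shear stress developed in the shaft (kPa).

ω = 2π·73.3/60 = 7.676 rad/s, so T = P/ω = 319×10³ / 7.676 = 41560 N·m.
J = π(d_o⁴ − d_i⁴)/32 = π(0.294⁴ − 0.123⁴)/32 = 7.110×10^-4 m⁴.
τ_max = T·r/J = 41560 × 0.147 / 7.110×10^-4 = 8.592×10^6 Pa.

8590 kPa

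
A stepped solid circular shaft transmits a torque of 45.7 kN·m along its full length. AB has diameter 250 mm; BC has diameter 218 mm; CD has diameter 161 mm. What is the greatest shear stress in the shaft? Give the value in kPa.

55800 kPa

Under the same torque, τ_max = 16T/(πd³) is largest where d is smallest — segment CD (d = 161 mm).
τ_max = 16·45700/(π·(0.161)³) = 5.577×10^7 Pa.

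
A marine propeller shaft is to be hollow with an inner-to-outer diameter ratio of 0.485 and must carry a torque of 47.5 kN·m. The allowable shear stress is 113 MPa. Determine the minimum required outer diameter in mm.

For a hollow shaft with d_i/d_o = 0.485: τ_max = 16T/(π d_o³ (1−k⁴)), so d_o = [16T/(π τ_allow (1−k⁴))]^(1/3) = [16·47500/(π·1.13×10^8·0.9447)]^(1/3) = 0.1314 m.

131 mm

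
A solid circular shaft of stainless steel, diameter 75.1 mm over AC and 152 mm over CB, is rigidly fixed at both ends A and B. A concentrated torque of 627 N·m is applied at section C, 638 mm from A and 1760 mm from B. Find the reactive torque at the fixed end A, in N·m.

88.5 N·m

Compatibility: T_A·a/J_AC = T_B·b/J_CB with T_A + T_B = T₀.
J_AC = 3.12×10^-6 m⁴, J_CB = 5.24×10^-5 m⁴, so T_A = T₀·(J_AC/a)/((J_AC/a)+(J_CB/b)) = 88.52 N·m, T_B = 538.5 N·m.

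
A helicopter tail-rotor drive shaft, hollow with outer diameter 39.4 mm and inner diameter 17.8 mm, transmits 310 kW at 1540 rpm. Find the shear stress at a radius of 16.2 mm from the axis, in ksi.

ω = 2π·1540/60 = 161.3 rad/s, so T = P/ω = 310×10³ / 161.3 = 1922 N·m.
J = π(d_o⁴ − d_i⁴)/32 = π(0.0394⁴ − 0.0178⁴)/32 = 2.267×10^-7 m⁴.
Shear stress varies linearly with radius: τ = T·r/J = 1922 × 0.0162 / 2.267×10^-7 = 1.373×10^8 Pa.

19.9 ksi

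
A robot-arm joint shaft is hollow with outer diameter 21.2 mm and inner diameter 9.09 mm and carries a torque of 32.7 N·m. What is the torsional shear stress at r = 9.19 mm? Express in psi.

J = π(d_o⁴ − d_i⁴)/32 = π(0.0212⁴ − 0.00909⁴)/32 = 1.916×10^-8 m⁴.
Shear stress varies linearly with radius: τ = T·r/J = 32.70 × 0.00919 / 1.916×10^-8 = 1.568×10^7 Pa.

2270 psi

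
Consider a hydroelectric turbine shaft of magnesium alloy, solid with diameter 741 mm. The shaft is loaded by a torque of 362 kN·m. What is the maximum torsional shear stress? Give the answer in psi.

657 psi

J = πd⁴/32 = π(0.741)⁴/32 = 0.02960 m⁴.
τ_max = T·r/J = 362000 × 0.370 / 0.02960 = 4.531×10^6 Pa.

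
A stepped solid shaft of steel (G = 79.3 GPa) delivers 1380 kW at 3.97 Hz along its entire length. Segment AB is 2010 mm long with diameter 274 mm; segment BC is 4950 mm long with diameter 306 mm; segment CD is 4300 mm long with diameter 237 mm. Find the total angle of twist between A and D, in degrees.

0.930°

ω = 2π·3.97 = 24.94 rad/s, so T = P/ω = 1380×10³ / 24.94 = 55320 N·m.
J_AB = π(0.274)⁴/32 = 5.53×10^-4 m⁴; J_BC = π(0.306)⁴/32 = 8.61×10^-4 m⁴; J_CD = π(0.237)⁴/32 = 3.10×10^-4 m⁴.
θ = (T/G)·Σ L_i/J_i = (55320/79.3×10⁹)·(2.01/5.53×10^-4 + 4.95/8.61×10^-4 + 4.30/3.10×10^-4) = 0.01623 rad.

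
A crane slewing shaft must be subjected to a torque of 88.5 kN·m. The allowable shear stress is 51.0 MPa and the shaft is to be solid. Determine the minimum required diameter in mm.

207 mm

For a solid shaft τ_max = 16T/(πd³), so d = (16T/(π τ_allow))^(1/3) = (16·88500/(π·5.10×10^7))^(1/3) = 0.2068 m.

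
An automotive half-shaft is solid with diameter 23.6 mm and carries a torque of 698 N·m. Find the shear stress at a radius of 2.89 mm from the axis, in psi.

9610 psi

J = πd⁴/32 = π(0.0236)⁴/32 = 3.045×10^-8 m⁴.
Shear stress varies linearly with radius: τ = T·r/J = 698.0 × 0.00289 / 3.045×10^-8 = 6.624×10^7 Pa.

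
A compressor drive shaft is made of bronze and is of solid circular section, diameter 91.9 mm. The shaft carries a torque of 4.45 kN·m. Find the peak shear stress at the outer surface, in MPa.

29.2 MPa

J = πd⁴/32 = π(0.0919)⁴/32 = 7.003×10^-6 m⁴.
τ_max = T·r/J = 4450 × 0.0460 / 7.003×10^-6 = 2.920×10^7 Pa.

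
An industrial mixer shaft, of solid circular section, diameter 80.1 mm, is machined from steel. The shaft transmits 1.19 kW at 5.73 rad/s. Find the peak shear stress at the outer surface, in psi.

299 psi

ω = 5.73 rad/s, so T = P/ω = 1.19×10³ / 5.730 = 207.7 N·m.
J = πd⁴/32 = π(0.0801)⁴/32 = 4.041×10^-6 m⁴.
τ_max = T·r/J = 207.7 × 0.0400 / 4.041×10^-6 = 2.058×10^6 Pa.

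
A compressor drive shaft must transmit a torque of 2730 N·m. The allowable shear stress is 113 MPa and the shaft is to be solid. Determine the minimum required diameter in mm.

49.7 mm

For a solid shaft τ_max = 16T/(πd³), so d = (16T/(π τ_allow))^(1/3) = (16·2730/(π·1.13×10^8))^(1/3) = 0.04974 m.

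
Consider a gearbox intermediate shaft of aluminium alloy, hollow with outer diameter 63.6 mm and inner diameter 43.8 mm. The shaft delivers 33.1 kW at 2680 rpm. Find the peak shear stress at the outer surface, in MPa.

ω = 2π·2680/60 = 280.6 rad/s, so T = P/ω = 33.1×10³ / 280.6 = 117.9 N·m.
J = π(d_o⁴ − d_i⁴)/32 = π(0.0636⁴ − 0.0438⁴)/32 = 1.245×10^-6 m⁴.
τ_max = T·r/J = 117.9 × 0.0318 / 1.245×10^-6 = 3.013×10^6 Pa.

3.01 MPa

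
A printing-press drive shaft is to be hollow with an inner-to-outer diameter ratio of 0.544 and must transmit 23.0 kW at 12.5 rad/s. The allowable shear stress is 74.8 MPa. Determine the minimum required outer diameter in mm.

51.6 mm

ω = 12.5 rad/s, so T = P/ω = 23.0×10³ / 12.50 = 1840 N·m.
For a hollow shaft with d_i/d_o = 0.544: τ_max = 16T/(π d_o³ (1−k⁴)), so d_o = [16T/(π τ_allow (1−k⁴))]^(1/3) = [16·1840/(π·7.48×10^7·0.9124)]^(1/3) = 0.05159 m.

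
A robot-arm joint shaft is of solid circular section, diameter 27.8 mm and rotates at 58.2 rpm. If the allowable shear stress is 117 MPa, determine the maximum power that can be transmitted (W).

3010 W

J = πd⁴/32 = π(0.0278)⁴/32 = 5.864×10^-8 m⁴.
T_max = τ_allow·J/r = 1.17×10^8 × 5.864×10^-8 / 0.0139 = 493.6 N·m.
ω = 2π·58.2/60 = 6.095 rad/s, so P_max = T_max·ω = 3008 W.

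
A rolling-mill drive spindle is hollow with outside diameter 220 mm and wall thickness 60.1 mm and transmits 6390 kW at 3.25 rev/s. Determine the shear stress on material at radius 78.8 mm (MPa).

112 MPa

ω = 2π·3.25 = 20.42 rad/s, so T = P/ω = 6390×10³ / 20.42 = 312900 N·m.
J = π(d_o⁴ − d_i⁴)/32 = π(0.220⁴ − 0.0998⁴)/32 = 2.202×10^-4 m⁴.
Shear stress varies linearly with radius: τ = T·r/J = 312900 × 0.0788 / 2.202×10^-4 = 1.120×10^8 Pa.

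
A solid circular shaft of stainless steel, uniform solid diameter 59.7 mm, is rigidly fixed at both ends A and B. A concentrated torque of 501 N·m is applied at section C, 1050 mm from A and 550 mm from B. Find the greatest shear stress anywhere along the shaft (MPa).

With uniform GJ and both ends fixed, compatibility θ_AC = θ_CB gives T_A·a = T_B·b, together with T_A + T_B = T₀.
T_A = T₀·b/(a+b) = 501.0·550/1600 = 172.2 N·m; T_B = 328.8 N·m.
τ in each portion: τ_AC = 4.12×10^6 Pa, τ_CB = 7.87×10^6 Pa; maximum is in CB.
τ_max = T_CB·r/J = 328.8·0.0299/1.25×10^-6 = 7.870×10^6 Pa.

7.87 MPa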